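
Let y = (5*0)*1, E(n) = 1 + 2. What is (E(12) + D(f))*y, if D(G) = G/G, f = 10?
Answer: 0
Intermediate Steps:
D(G) = 1
E(n) = 3
y = 0 (y = 0*1 = 0)
(E(12) + D(f))*y = (3 + 1)*0 = 4*0 = 0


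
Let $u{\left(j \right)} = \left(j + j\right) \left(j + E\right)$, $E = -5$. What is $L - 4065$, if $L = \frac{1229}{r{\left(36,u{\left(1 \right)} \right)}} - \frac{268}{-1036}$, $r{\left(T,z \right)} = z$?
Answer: $- \frac{8740455}{2072} \approx -4218.4$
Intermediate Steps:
$u{\left(j \right)} = 2 j \left(-5 + j\right)$ ($u{\left(j \right)} = \left(j + j\right) \left(j - 5\right) = 2 j \left(-5 + j\right)$)
$L = - \frac{317775}{2072}$ ($L = \frac{1229}{2 \cdot 1 \left(-5 + 1\right)} - \frac{268}{-1036} = \frac{1229}{2 \cdot 1 \left(-4\right)} - - \frac{67}{259} = \frac{1229}{-8} + \frac{67}{259} = 1229 \left(- \frac{1}{8}\right) + \frac{67}{259} = - \frac{1229}{8} + \frac{67}{259} = - \frac{317775}{2072} \approx -153.37$)
$L - 4065 = - \frac{317775}{2072} - 4065 = - \frac{8740455}{2072}$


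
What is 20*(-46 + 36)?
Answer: -200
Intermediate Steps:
20*(-46 + 36) = 20*(-10) = -200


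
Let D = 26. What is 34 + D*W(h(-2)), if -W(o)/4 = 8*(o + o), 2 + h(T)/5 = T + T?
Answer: 49954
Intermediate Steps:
h(T) = -10 + 10*T (h(T) = -10 + 5*(T + T) = -10 + 5*(2*T) = -10 + 10*T)
W(o) = -64*o (W(o) = -32*(o + o) = -32*2*o = -64*o)
34 + D*W(h(-2)) = 34 + 26*(-64*(-10 + 10*(-2))) = 34 + 26*(-64*(-10 - 20)) = 34 + 26*(-64*(-30)) = 34 + 26*1920 = 34 + 49920 = 49954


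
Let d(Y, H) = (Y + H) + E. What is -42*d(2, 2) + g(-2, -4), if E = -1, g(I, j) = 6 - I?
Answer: -118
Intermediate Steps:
d(Y, H) = -1 + H + Y (d(Y, H) = (Y + H) - 1 = (H + Y) - 1 = -1 + H + Y)
-42*d(2, 2) + g(-2, -4) = -42*(-1 + 2 + 2) + (6 - 1*(-2)) = -42*3 + (6 + 2) = -126 + 8 = -118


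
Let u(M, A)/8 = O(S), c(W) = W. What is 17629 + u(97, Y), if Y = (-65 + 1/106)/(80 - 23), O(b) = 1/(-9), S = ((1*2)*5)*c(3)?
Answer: 158653/9 ≈ 17628.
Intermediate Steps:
S = 30 (S = ((1*2)*5)*3 = (2*5)*3 = 10*3 = 30)
O(b) = -1/9
Y = -6889/6042 (Y = (-65 + 1/106)/57 = -6889/106*1/57 = -6889/6042 ≈ -1.1402)
u(M, A) = -8/9 (u(M, A) = 8*(-1/9) = -8/9)
17629 + u(97, Y) = 17629 - 8/9 = 158653/9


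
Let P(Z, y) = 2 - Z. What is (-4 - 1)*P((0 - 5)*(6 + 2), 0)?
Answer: -210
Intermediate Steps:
(-4 - 1)*P((0 - 5)*(6 + 2), 0) = (-4 - 1)*(2 - (0 - 5)*(6 + 2)) = -5*(2 - (-5)*8) = -5*(2 - 1*(-40)) = -5*(2 + 40) = -5*42 = -210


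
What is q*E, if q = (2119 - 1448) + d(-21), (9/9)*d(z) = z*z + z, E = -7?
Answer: -7637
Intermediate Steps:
d(z) = z + z² (d(z) = z*z + z = z² + z = z + z²)
q = 1091 (q = (2119 - 1448) - 21*(1 - 21) = 671 - 21*(-20) = 671 + 420 = 1091)
q*E = 1091*(-7) = -7637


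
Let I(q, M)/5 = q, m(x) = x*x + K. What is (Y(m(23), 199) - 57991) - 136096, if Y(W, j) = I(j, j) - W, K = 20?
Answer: -193641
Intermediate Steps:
m(x) = 20 + x² (m(x) = x*x + 20 = x² + 20 = 20 + x²)
I(q, M) = 5*q
Y(W, j) = -W + 5*j (Y(W, j) = 5*j - W = -W + 5*j)
(Y(m(23), 199) - 57991) - 136096 = ((-(20 + 23²) + 5*199) - 57991) - 136096 = ((-(20 + 529) + 995) - 57991) - 136096 = ((-1*549 + 995) - 57991) - 136096 = ((-549 + 995) - 57991) - 136096 = (446 - 57991) - 136096 = -57545 - 136096 = -193641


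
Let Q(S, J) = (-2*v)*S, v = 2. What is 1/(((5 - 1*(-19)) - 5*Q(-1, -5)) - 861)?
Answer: -1/857 ≈ -0.0011669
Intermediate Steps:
Q(S, J) = -4*S (Q(S, J) = (-2*2)*S = -4*S)
1/(((5 - 1*(-19)) - 5*Q(-1, -5)) - 861) = 1/(((5 - 1*(-19)) - (-20)*(-1)) - 861) = 1/(((5 + 19) - 5*4) - 861) = 1/((24 - 20) - 861) = 1/(4 - 861) = 1/(-857) = -1/857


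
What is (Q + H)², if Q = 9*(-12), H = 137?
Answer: 841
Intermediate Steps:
Q = -108
(Q + H)² = (-108 + 137)² = 29² = 841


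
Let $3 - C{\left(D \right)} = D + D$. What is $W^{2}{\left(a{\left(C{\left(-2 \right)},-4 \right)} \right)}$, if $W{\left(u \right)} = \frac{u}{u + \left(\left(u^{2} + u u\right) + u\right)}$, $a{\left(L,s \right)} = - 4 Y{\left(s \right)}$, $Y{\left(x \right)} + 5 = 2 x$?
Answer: $\frac{1}{11236} \approx 8.9 \cdot 10^{-5}$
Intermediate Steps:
$Y{\left(x \right)} = -5 + 2 x$
$C{\left(D \right)} = 3 - 2 D$ ($C{\left(D \right)} = 3 - \left(D + D\right) = 3 - 2 D$)
$a{\left(L,s \right)} = 20 - 8 s$ ($a{\left(L,s \right)} = - 4 \left(-5 + 2 s\right) = 20 - 8 s$)
$W{\left(u \right)} = \frac{u}{2 u + 2 u^{2}}$ ($W{\left(u \right)} = \frac{u}{u + \left(\left(u^{2} + u^{2}\right) + u\right)} = \frac{u}{u + \left(2 u^{2} + u\right)} = \frac{u}{u + \left(u + 2 u^{2}\right)} = \frac{u}{2 u + 2 u^{2}}$)
$W^{2}{\left(a{\left(C{\left(-2 \right)},-4 \right)} \right)} = \left(\frac{1}{2 \left(1 + \left(20 - -32\right)\right)}\right)^{2} = \left(\frac{1}{2 \left(1 + \left(20 + 32\right)\right)}\right)^{2} = \left(\frac{1}{2 \left(1 + 52\right)}\right)^{2} = \left(\frac{1}{2 \cdot 53}\right)^{2} = \left(\frac{1}{2} \cdot \frac{1}{53}\right)^{2} = \left(\frac{1}{106}\right)^{2} = \frac{1}{11236}$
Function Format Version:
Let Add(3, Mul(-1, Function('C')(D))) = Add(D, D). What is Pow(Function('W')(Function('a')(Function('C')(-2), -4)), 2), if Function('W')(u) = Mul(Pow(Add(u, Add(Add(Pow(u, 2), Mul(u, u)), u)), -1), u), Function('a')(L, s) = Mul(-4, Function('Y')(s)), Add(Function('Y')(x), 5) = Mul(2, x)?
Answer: Rational(1, 11236) ≈ 8.9000e-5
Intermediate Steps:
Function('Y')(x) = Add(-5, Mul(2, x))
Function('C')(D) = Add(3, Mul(-2, D)) (Function('C')(D) = Add(3, Mul(-1, Add(D, D))) = Add(3, Mul(-1, Mul(2, D))) = Add(3, Mul(-2, D)))
Function('a')(L, s) = Add(20, Mul(-8, s)) (Function('a')(L, s) = Mul(-4, Add(-5, Mul(2, s))) = Add(20, Mul(-8, s)))
Function('W')(u) = Mul(u, Pow(Add(Mul(2, u), Mul(2, Pow(u, 2))), -1)) (Function('W')(u) = Mul(Pow(Add(u, Add(Add(Pow(u, 2), Pow(u, 2)), u)), -1), u) = Mul(Pow(Add(u, Add(Mul(2, Pow(u, 2)), u)), -1), u) = Mul(Pow(Add(u, Add(u, Mul(2, Pow(u, 2)))), -1), u) = Mul(Pow(Add(Mul(2, u), Mul(2, Pow(u, 2))), -1), u) = Mul(u, Pow(Add(Mul(2, u), Mul(2, Pow(u, 2))), -1)))
Pow(Function('W')(Function('a')(Function('C')(-2), -4)), 2) = Pow(Mul(Rational(1, 2), Pow(Add(1, Add(20, Mul(-8, -4))), -1)), 2) = Pow(Mul(Rational(1, 2), Pow(Add(1, Add(20, 32)), -1)), 2) = Pow(Mul(Rational(1, 2), Pow(Add(1, 52), -1)), 2) = Pow(Mul(Rational(1, 2), Pow(53, -1)), 2) = Pow(Mul(Rational(1, 2), Rational(1, 53)), 2) = Pow(Rational(1, 106), 2) = Rational(1, 11236)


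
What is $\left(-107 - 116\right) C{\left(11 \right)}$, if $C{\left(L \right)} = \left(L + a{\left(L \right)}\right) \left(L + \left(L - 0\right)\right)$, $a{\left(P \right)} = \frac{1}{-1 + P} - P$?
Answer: $- \frac{2453}{5} \approx -490.6$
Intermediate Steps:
$C{\left(L \right)} = 2 L \left(L + \frac{1 + L - L^{2}}{-1 + L}\right)$ ($C{\left(L \right)} = \left(L + \frac{1 + L - L^{2}}{-1 + L}\right) \left(L + \left(L - 0\right)\right) = \left(L + \frac{1 + L - L^{2}}{-1 + L}\right) \left(L + \left(L + 0\right)\right) = \left(L + \frac{1 + L - L^{2}}{-1 + L}\right) \left(L + L\right) = \left(L + \frac{1 + L - L^{2}}{-1 + L}\right) 2 L = 2 L \left(L + \frac{1 + L - L^{2}}{-1 + L}\right)$)
$\left(-107 - 116\right) C{\left(11 \right)} = \left(-107 - 116\right) 2 \cdot 11 \frac{1}{-1 + 11} = - 223 \cdot 2 \cdot 11 \cdot \frac{1}{10} = \left(-223\right) \frac{11}{5} = - \frac{2453}{5}$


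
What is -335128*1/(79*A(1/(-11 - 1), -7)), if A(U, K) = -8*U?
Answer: -502692/79 ≈ -6363.2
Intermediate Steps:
-335128*1/(79*A(1/(-11 - 1), -7)) = -335128/(-8/(-11 - 1)*79) = -335128/(-8/(-12)*79) = -335128/(-8*(-1/12)*79) = -335128/((⅔)*79) = -335128/158/3 = -335128*3/158 = -502692/79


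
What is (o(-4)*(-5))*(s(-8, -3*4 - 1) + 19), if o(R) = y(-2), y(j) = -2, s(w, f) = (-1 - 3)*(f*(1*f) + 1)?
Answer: -6610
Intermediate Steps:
s(w, f) = -4 - 4*f² (s(w, f) = -4*(f*f + 1) = -4*(f² + 1) = -4*(1 + f²) = -4 - 4*f²)
o(R) = -2
(o(-4)*(-5))*(s(-8, -3*4 - 1) + 19) = (-2*(-5))*((-4 - 4*(-3*4 - 1)²) + 19) = 10*((-4 - 4*(-12 - 1)²) + 19) = 10*((-4 - 4*(-13)²) + 19) = 10*((-4 - 4*169) + 19) = 10*((-4 - 676) + 19) = 10*(-680 + 19) = 10*(-661) = -6610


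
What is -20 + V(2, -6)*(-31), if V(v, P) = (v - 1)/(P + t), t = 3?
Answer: -29/3 ≈ -9.6667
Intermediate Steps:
V(v, P) = (-1 + v)/(3 + P) (V(v, P) = (v - 1)/(P + 3) = (-1 + v)/(3 + P))
-20 + V(2, -6)*(-31) = -20 + ((-1 + 2)/(3 - 6))*(-31) = -20 + (1/(-3))*(-31) = -20 - 1/3*1*(-31) = -20 - 1/3*(-31) = -20 + 31/3 = -29/3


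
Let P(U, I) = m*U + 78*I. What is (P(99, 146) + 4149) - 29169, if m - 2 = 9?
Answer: -12543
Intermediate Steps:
m = 11 (m = 2 + 9 = 11)
P(U, I) = 11*U + 78*I
(P(99, 146) + 4149) - 29169 = ((11*99 + 78*146) + 4149) - 29169 = ((1089 + 11388) + 4149) - 29169 = (12477 + 4149) - 29169 = 16626 - 29169 = -12543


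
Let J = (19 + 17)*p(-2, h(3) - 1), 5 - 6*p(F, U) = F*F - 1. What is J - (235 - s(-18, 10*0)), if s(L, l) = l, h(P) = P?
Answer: -223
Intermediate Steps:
p(F, U) = 1 - F²/6 (p(F, U) = ⅚ - (F*F - 1)/6 = ⅚ - (F² - 1)/6 = ⅚ - (-1 + F²)/6 = ⅚ + (⅙ - F²/6) = 1 - F²/6)
J = 12 (J = (19 + 17)*(1 - ⅙*(-2)²) = 36*(1 - ⅙*4) = 36*(1 - ⅔) = 36*(⅓) = 12)
J - (235 - s(-18, 10*0)) = 12 - (235 - 10*0) = 12 - (235 - 1*0) = 12 - (235 + 0) = 12 - 1*235 = 12 - 235 = -223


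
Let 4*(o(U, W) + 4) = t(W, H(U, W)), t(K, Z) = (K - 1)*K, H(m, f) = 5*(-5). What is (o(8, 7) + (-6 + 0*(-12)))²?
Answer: ¼ ≈ 0.25000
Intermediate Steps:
H(m, f) = -25
t(K, Z) = K*(-1 + K) (t(K, Z) = (-1 + K)*K = K*(-1 + K))
o(U, W) = -4 + W*(-1 + W)/4 (o(U, W) = -4 + (W*(-1 + W))/4 = -4 + W*(-1 + W)/4)
(o(8, 7) + (-6 + 0*(-12)))² = ((-4 + (¼)*7*(-1 + 7)) + (-6 + 0*(-12)))² = ((-4 + (¼)*7*6) + (-6 + 0))² = ((-4 + 21/2) - 6)² = (13/2 - 6)² = (½)² = ¼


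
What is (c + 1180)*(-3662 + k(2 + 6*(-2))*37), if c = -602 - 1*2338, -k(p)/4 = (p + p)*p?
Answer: 58541120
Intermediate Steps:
k(p) = -8*p² (k(p) = -4*(p + p)*p = -4*2*p*p = -8*p²)
c = -2940 (c = -602 - 2338 = -2940)
(c + 1180)*(-3662 + k(2 + 6*(-2))*37) = (-2940 + 1180)*(-3662 - 8*(2 + 6*(-2))²*37) = -1760*(-3662 - 8*(2 - 12)²*37) = -1760*(-3662 - 8*(-10)²*37) = -1760*(-3662 - 8*100*37) = -1760*(-3662 - 800*37) = -1760*(-3662 - 29600) = -1760*(-33262) = 58541120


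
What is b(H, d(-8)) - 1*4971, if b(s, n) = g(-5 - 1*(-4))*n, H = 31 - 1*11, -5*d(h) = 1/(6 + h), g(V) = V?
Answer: -49711/10 ≈ -4971.1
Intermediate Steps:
d(h) = -1/(5*(6 + h))
H = 20 (H = 31 - 11 = 20)
b(s, n) = -n (b(s, n) = (-5 - 1*(-4))*n = (-5 + 4)*n = -n)
b(H, d(-8)) - 1*4971 = -(-1)/(30 + 5*(-8)) - 1*4971 = -(-1)/(30 - 40) - 4971 = -(-1)/(-10) - 4971 = -(-1)*(-1)/10 - 4971 = -1*⅒ - 4971 = -⅒ - 4971 = -49711/10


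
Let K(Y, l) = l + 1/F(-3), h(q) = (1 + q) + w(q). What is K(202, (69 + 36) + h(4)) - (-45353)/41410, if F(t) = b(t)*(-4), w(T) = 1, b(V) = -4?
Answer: 37155609/331280 ≈ 112.16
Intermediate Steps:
F(t) = 16 (F(t) = -4*(-4) = 16)
h(q) = 2 + q (h(q) = (1 + q) + 1 = 2 + q)
K(Y, l) = 1/16 + l (K(Y, l) = l + 1/16 = 1/16 + l)
K(202, (69 + 36) + h(4)) - (-45353)/41410 = (1/16 + ((69 + 36) + (2 + 4))) - (-45353)/41410 = (1/16 + (105 + 6)) - (-45353)/41410 = (1/16 + 111) - 1*(-45353/41410) = 1777/16 + 45353/41410 = 37155609/331280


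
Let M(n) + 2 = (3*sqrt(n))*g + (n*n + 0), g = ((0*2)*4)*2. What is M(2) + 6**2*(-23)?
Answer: -826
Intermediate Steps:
g = 0 (g = (0*4)*2 = 0*2 = 0)
M(n) = -2 + n**2 (M(n) = -2 + ((3*sqrt(n))*0 + (n*n + 0)) = -2 + (0 + (n**2 + 0)) = -2 + (0 + n**2) = -2 + n**2)
M(2) + 6**2*(-23) = (-2 + 2**2) + 6**2*(-23) = (-2 + 4) + 36*(-23) = 2 - 828 = -826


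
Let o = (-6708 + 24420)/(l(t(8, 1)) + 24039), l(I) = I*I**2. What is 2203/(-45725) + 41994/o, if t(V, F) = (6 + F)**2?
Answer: 1889345892206/5624175 ≈ 3.3593e+5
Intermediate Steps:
l(I) = I**3
o = 2214/17711 (o = (-6708 + 24420)/(((6 + 1)**2)**3 + 24039) = 17712/((7**2)**3 + 24039) = 17712/(49**3 + 24039) = 17712/(117649 + 24039) = 17712/141688 = 17712*(1/141688) = 2214/17711 ≈ 0.12501)
2203/(-45725) + 41994/o = 2203/(-45725) + 41994/(2214/17711) = 2203*(-1/45725) + 41994*(17711/2214) = -2203/45725 + 41319763/123 = 1889345892206/5624175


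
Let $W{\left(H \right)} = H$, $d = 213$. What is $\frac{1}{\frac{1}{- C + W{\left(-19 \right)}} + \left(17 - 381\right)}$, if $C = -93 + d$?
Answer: $- \frac{139}{50597} \approx -0.0027472$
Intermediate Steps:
$C = 120$ ($C = -93 + 213 = 120$)
$\frac{1}{\frac{1}{- C + W{\left(-19 \right)}} + \left(17 - 381\right)} = \frac{1}{\frac{1}{\left(-1\right) 120 - 19} + \left(17 - 381\right)} = \frac{1}{\frac{1}{-120 - 19} - 364} = \frac{1}{\frac{1}{-139} - 364} = \frac{1}{- \frac{1}{139} - 364} = \frac{1}{- \frac{50597}{139}} = - \frac{139}{50597}$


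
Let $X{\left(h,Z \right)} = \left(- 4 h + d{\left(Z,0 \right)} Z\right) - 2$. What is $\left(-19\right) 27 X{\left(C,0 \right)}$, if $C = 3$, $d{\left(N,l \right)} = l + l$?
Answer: $7182$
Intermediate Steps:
$d{\left(N,l \right)} = 2 l$
$X{\left(h,Z \right)} = -2 - 4 h$ ($X{\left(h,Z \right)} = \left(- 4 h + 2 \cdot 0 Z\right) - 2 = \left(- 4 h + 0 Z\right) - 2 = \left(- 4 h + 0\right) - 2 = - 4 h - 2 = -2 - 4 h$)
$\left(-19\right) 27 X{\left(C,0 \right)} = \left(-19\right) 27 \left(-2 - 12\right) = - 513 \left(-2 - 12\right) = \left(-513\right) \left(-14\right) = 7182$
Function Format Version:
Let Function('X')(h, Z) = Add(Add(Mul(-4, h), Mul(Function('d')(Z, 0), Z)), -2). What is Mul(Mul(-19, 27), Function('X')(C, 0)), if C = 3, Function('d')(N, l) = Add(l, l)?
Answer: 7182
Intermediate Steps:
Function('d')(N, l) = Mul(2, l)
Function('X')(h, Z) = Add(-2, Mul(-4, h)) (Function('X')(h, Z) = Add(Add(Mul(-4, h), Mul(Mul(2, 0), Z)), -2) = Add(Add(Mul(-4, h), Mul(0, Z)), -2) = Add(Add(Mul(-4, h), 0), -2) = Add(Mul(-4, h), -2) = Add(-2, Mul(-4, h)))
Mul(Mul(-19, 27), Function('X')(C, 0)) = Mul(Mul(-19, 27), Add(-2, Mul(-4, 3))) = Mul(-513, Add(-2, -12)) = Mul(-513, -14) = 7182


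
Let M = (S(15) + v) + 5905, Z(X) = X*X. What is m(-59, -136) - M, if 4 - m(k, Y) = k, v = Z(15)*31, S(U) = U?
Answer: -12832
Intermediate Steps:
Z(X) = X²
v = 6975 (v = 15²*31 = 225*31 = 6975)
m(k, Y) = 4 - k
M = 12895 (M = (15 + 6975) + 5905 = 6990 + 5905 = 12895)
m(-59, -136) - M = (4 - 1*(-59)) - 1*12895 = (4 + 59) - 12895 = 63 - 12895 = -12832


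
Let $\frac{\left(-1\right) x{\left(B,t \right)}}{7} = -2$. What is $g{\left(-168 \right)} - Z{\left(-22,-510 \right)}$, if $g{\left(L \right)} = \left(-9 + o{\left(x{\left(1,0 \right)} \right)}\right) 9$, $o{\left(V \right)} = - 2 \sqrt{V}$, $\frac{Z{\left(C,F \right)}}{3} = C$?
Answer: $-15 - 18 \sqrt{14} \approx -82.35$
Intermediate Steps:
$x{\left(B,t \right)} = 14$ ($x{\left(B,t \right)} = \left(-7\right) \left(-2\right) = 14$)
$Z{\left(C,F \right)} = 3 C$
$g{\left(L \right)} = -81 - 18 \sqrt{14}$ ($g{\left(L \right)} = \left(-9 - 2 \sqrt{14}\right) 9 = -81 - 18 \sqrt{14}$)
$g{\left(-168 \right)} - Z{\left(-22,-510 \right)} = \left(-81 - 18 \sqrt{14}\right) - 3 \left(-22\right) = \left(-81 - 18 \sqrt{14}\right) - -66 = \left(-81 - 18 \sqrt{14}\right) + 66 = -15 - 18 \sqrt{14}$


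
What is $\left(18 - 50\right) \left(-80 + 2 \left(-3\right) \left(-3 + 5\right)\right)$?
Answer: $2944$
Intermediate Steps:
$\left(18 - 50\right) \left(-80 + 2 \left(-3\right) \left(-3 + 5\right)\right) = - 32 \left(-80 - 12\right) = \left(-32\right) \left(-92\right) = 2944$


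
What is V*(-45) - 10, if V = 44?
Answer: -1990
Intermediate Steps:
V*(-45) - 10 = 44*(-45) - 10 = -1980 - 10 = -1990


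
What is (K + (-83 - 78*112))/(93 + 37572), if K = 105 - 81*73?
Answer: -14627/37665 ≈ -0.38834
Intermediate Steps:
K = -5808 (K = 105 - 5913 = -5808)
(K + (-83 - 78*112))/(93 + 37572) = (-5808 + (-83 - 78*112))/(93 + 37572) = (-5808 + (-83 - 8736))/37665 = (-5808 - 8819)*(1/37665) = -14627*1/37665 = -14627/37665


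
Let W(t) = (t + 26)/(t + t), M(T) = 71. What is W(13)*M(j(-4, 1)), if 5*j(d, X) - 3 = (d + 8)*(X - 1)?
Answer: 213/2 ≈ 106.50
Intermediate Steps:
j(d, X) = 3/5 + (-1 + X)*(8 + d)/5 (j(d, X) = 3/5 + ((d + 8)*(X - 1))/5 = 3/5 + ((8 + d)*(-1 + X))/5 = 3/5 + ((-1 + X)*(8 + d))/5 = 3/5 + (-1 + X)*(8 + d)/5)
W(t) = (26 + t)/(2*t) (W(t) = (26 + t)/((2*t)) = (26 + t)*(1/(2*t)) = (26 + t)/(2*t))
W(13)*M(j(-4, 1)) = ((1/2)*(26 + 13)/13)*71 = ((1/2)*(1/13)*39)*71 = (3/2)*71 = 213/2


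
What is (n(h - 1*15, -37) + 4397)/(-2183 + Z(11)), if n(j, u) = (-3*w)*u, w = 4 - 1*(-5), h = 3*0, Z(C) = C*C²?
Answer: -19/3 ≈ -6.3333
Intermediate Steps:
Z(C) = C³
h = 0
w = 9 (w = 4 + 5 = 9)
n(j, u) = -27*u (n(j, u) = (-3*9)*u = -27*u)
(n(h - 1*15, -37) + 4397)/(-2183 + Z(11)) = (-27*(-37) + 4397)/(-2183 + 11³) = (999 + 4397)/(-2183 + 1331) = 5396/(-852) = 5396*(-1/852) = -19/3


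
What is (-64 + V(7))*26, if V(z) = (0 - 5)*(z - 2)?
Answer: -2314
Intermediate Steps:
V(z) = 10 - 5*z (V(z) = -5*(-2 + z) = 10 - 5*z)
(-64 + V(7))*26 = (-64 + (10 - 5*7))*26 = (-64 + (10 - 35))*26 = (-64 - 25)*26 = -89*26 = -2314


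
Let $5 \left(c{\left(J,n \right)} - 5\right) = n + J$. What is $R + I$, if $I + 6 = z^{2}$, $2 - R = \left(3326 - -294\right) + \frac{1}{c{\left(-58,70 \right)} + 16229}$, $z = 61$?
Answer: $\frac{7874649}{81182} \approx 97.0$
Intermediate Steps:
$c{\left(J,n \right)} = 5 + \frac{J}{5} + \frac{n}{5}$ ($c{\left(J,n \right)} = 5 + \frac{n + J}{5} = 5 + \frac{J + n}{5} = 5 + \left(\frac{J}{5} + \frac{n}{5}\right) = 5 + \frac{J}{5} + \frac{n}{5}$)
$R = - \frac{293716481}{81182}$ ($R = 2 - \left(\left(3326 - -294\right) + \frac{1}{\left(5 + \frac{1}{5} \left(-58\right) + \frac{1}{5} \cdot 70\right) + 16229}\right) = 2 - \left(\left(3326 + 294\right) + \frac{1}{\left(5 - \frac{58}{5} + 14\right) + 16229}\right) = 2 - \left(3620 + \frac{1}{\frac{37}{5} + 16229}\right) = 2 - \left(3620 + \frac{1}{\frac{81182}{5}}\right) = 2 - \left(3620 + \frac{5}{81182}\right) = 2 - \frac{293878845}{81182} = - \frac{293716481}{81182} \approx -3618.0$)
$I = 3715$ ($I = -6 + 61^{2} = -6 + 3721 = 3715$)
$R + I = - \frac{293716481}{81182} + 3715 = \frac{7874649}{81182}$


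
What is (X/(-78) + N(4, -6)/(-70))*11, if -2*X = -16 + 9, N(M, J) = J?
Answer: 2453/5460 ≈ 0.44927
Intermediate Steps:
X = 7/2 (X = -(-16 + 9)/2 = -½*(-7) = 7/2 ≈ 3.5000)
(X/(-78) + N(4, -6)/(-70))*11 = ((7/2)/(-78) - 6/(-70))*11 = ((7/2)*(-1/78) - 6*(-1/70))*11 = (-7/156 + 3/35)*11 = (223/5460)*11 = 2453/5460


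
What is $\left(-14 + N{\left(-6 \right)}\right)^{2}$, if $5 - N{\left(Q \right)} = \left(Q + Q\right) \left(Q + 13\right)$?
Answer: $5625$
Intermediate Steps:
$N{\left(Q \right)} = 5 - 2 Q \left(13 + Q\right)$ ($N{\left(Q \right)} = 5 - \left(Q + Q\right) \left(Q + 13\right) = 5 - 2 Q \left(13 + Q\right)$)
$\left(-14 + N{\left(-6 \right)}\right)^{2} = \left(-14 - \left(-161 + 72\right)\right)^{2} = \left(-14 + \left(5 + 156 - 72\right)\right)^{2} = \left(-14 + 89\right)^{2} = 75^{2} = 5625$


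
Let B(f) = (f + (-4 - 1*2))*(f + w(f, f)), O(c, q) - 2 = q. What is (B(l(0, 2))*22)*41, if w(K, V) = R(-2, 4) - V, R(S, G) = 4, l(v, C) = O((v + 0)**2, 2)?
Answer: -7216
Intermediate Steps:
O(c, q) = 2 + q
l(v, C) = 4 (l(v, C) = 2 + 2 = 4)
w(K, V) = 4 - V
B(f) = -24 + 4*f (B(f) = (f + (-4 - 1*2))*(f + (4 - f)) = (f + (-4 - 2))*4 = (f - 6)*4 = (-6 + f)*4 = -24 + 4*f)
(B(l(0, 2))*22)*41 = ((-24 + 4*4)*22)*41 = ((-24 + 16)*22)*41 = -8*22*41 = -176*41 = -7216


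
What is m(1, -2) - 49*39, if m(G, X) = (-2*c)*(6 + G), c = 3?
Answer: -1953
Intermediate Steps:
m(G, X) = -36 - 6*G (m(G, X) = (-2*3)*(6 + G) = -6*(6 + G) = -36 - 6*G)
m(1, -2) - 49*39 = (-36 - 6*1) - 49*39 = (-36 - 6) - 1911 = -42 - 1911 = -1953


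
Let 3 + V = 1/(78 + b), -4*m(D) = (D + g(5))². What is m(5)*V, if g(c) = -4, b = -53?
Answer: 37/50 ≈ 0.74000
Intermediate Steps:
m(D) = -(-4 + D)²/4 (m(D) = -(D - 4)²/4 = -(-4 + D)²/4)
V = -74/25 (V = -3 + 1/(78 - 53) = -3 + 1/25 = -74/25 ≈ -2.9600)
m(5)*V = -(-4 + 5)²/4*(-74/25) = -¼*1²*(-74/25) = -¼*1*(-74/25) = -¼*(-74/25) = 37/50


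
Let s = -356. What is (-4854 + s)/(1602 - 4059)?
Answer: 5210/2457 ≈ 2.1205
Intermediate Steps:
(-4854 + s)/(1602 - 4059) = (-4854 - 356)/(1602 - 4059) = -5210/(-2457) = -5210*(-1/2457) = 5210/2457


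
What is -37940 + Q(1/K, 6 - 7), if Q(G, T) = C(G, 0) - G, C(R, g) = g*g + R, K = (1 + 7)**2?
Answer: -37940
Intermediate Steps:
K = 64 (K = 8**2 = 64)
C(R, g) = R + g**2 (C(R, g) = g**2 + R = R + g**2)
Q(G, T) = 0 (Q(G, T) = (G + 0**2) - G = (G + 0) - G = G - G = 0)
-37940 + Q(1/K, 6 - 7) = -37940 + 0 = -37940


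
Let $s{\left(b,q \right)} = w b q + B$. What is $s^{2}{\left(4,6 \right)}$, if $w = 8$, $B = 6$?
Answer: $39204$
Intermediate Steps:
$s{\left(b,q \right)} = 6 + 8 b q$ ($s{\left(b,q \right)} = 8 b q + 6 = 6 + 8 b q$)
$s^{2}{\left(4,6 \right)} = \left(6 + 8 \cdot 4 \cdot 6\right)^{2} = \left(6 + 192\right)^{2} = 198^{2} = 39204$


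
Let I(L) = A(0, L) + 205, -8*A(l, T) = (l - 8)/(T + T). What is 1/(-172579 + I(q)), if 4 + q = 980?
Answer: -1952/336474047 ≈ -5.8013e-6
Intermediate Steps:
q = 976 (q = -4 + 980 = 976)
A(l, T) = -(-8 + l)/(16*T) (A(l, T) = -(l - 8)/(8*(T + T)) = -(-8 + l)/(8*(2*T)) = -(-8 + l)*1/(2*T)/8 = -(-8 + l)/(16*T))
I(L) = 205 + 1/(2*L) (I(L) = (8 - 1*0)/(16*L) + 205 = (8 + 0)/(16*L) + 205 = (1/16)*8/L + 205 = 1/(2*L) + 205 = 205 + 1/(2*L))
1/(-172579 + I(q)) = 1/(-172579 + (205 + (1/2)/976)) = 1/(-172579 + (205 + (1/2)*(1/976))) = 1/(-172579 + (205 + 1/1952)) = 1/(-172579 + 400161/1952) = 1/(-336474047/1952) = -1952/336474047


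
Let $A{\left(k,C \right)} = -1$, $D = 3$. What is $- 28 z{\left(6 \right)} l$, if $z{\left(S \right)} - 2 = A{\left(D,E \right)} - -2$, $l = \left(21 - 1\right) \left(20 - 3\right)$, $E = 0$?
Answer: $-28560$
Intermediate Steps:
$l = 340$ ($l = 20 \cdot 17 = 340$)
$z{\left(S \right)} = 3$ ($z{\left(S \right)} = 2 - -1 = 2 + \left(-1 + 2\right) = 2 + 1 = 3$)
$- 28 z{\left(6 \right)} l = \left(-28\right) 3 \cdot 340 = \left(-84\right) 340 = -28560$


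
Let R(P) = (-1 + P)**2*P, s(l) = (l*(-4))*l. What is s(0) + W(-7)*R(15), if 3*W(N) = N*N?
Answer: 48020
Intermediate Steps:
s(l) = -4*l**2 (s(l) = (-4*l)*l = -4*l**2)
W(N) = N**2/3 (W(N) = (N*N)/3 = N**2/3)
R(P) = P*(-1 + P)**2
s(0) + W(-7)*R(15) = -4*0**2 + ((1/3)*(-7)**2)*(15*(-1 + 15)**2) = -4*0 + ((1/3)*49)*(15*14**2) = 0 + 49*(15*196)/3 = 0 + (49/3)*2940 = 0 + 48020 = 48020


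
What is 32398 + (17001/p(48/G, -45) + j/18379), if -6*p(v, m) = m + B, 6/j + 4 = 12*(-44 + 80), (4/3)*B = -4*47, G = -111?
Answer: 4017034549027/121926286 ≈ 32946.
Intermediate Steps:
B = -141 (B = 3*(-4*47)/4 = (3/4)*(-188) = -141)
j = 3/214 (j = 6/(-4 + 12*(-44 + 80)) = 6/(-4 + 12*36) = 6/(-4 + 432) = 6/428 = 6*(1/428) = 3/214 ≈ 0.014019)
p(v, m) = 47/2 - m/6 (p(v, m) = -(m - 141)/6 = -(-141 + m)/6 = 47/2 - m/6)
32398 + (17001/p(48/G, -45) + j/18379) = 32398 + (17001/(47/2 - 1/6*(-45)) + (3/214)/18379) = 32398 + (17001/(47/2 + 15/2) + (3/214)*(1/18379)) = 32398 + (17001/31 + 3/3933106) = 32398 + 66866735199/121926286 = 4017034549027/121926286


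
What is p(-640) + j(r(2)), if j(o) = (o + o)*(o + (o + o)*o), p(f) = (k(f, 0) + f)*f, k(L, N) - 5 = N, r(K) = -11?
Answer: 401318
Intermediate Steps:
k(L, N) = 5 + N
p(f) = f*(5 + f) (p(f) = ((5 + 0) + f)*f = (5 + f)*f = f*(5 + f))
j(o) = 2*o*(o + 2*o²) (j(o) = (2*o)*(o + (2*o)*o) = (2*o)*(o + 2*o²) = 2*o*(o + 2*o²))
p(-640) + j(r(2)) = -640*(5 - 640) + (-11)²*(2 + 4*(-11)) = -640*(-635) + 121*(2 - 44) = 406400 + 121*(-42) = 406400 - 5082 = 401318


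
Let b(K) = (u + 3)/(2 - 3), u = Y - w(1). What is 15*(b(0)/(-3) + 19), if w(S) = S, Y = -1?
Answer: 290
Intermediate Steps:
u = -2 (u = -1 - 1*1 = -1 - 1 = -2)
b(K) = -1 (b(K) = (-2 + 3)/(2 - 3) = 1/(-1) = 1*(-1) = -1)
15*(b(0)/(-3) + 19) = 15*(-1/(-3) + 19) = 15*(-1*(-⅓) + 19) = 15*(⅓ + 19) = 15*(58/3) = 290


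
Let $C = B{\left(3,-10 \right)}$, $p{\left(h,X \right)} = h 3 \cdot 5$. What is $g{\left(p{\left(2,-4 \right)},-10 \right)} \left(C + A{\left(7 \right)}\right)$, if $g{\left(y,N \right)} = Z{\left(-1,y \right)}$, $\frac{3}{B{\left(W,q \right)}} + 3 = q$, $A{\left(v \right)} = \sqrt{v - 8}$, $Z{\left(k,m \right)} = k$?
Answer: $\frac{3}{13} - i \approx 0.23077 - 1.0 i$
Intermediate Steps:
$A{\left(v \right)} = \sqrt{-8 + v}$
$B{\left(W,q \right)} = \frac{3}{-3 + q}$
$p{\left(h,X \right)} = 15 h$ ($p{\left(h,X \right)} = 3 h 5 = 15 h$)
$C = - \frac{3}{13}$ ($C = \frac{3}{-3 - 10} = \frac{3}{-13} = 3 \left(- \frac{1}{13}\right) = - \frac{3}{13} \approx -0.23077$)
$g{\left(y,N \right)} = -1$
$g{\left(p{\left(2,-4 \right)},-10 \right)} \left(C + A{\left(7 \right)}\right) = - (- \frac{3}{13} + \sqrt{-8 + 7}) = - (- \frac{3}{13} + \sqrt{-1}) = - (- \frac{3}{13} + i) = \frac{3}{13} - i$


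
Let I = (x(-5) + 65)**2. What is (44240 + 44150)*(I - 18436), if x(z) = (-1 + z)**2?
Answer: -727891650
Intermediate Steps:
I = 10201 (I = ((-1 - 5)**2 + 65)**2 = ((-6)**2 + 65)**2 = (36 + 65)**2 = 101**2 = 10201)
(44240 + 44150)*(I - 18436) = (44240 + 44150)*(10201 - 18436) = 88390*(-8235) = -727891650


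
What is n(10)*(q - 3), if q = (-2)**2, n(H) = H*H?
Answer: 100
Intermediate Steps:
n(H) = H**2
q = 4
n(10)*(q - 3) = 10**2*(4 - 3) = 100*1 = 100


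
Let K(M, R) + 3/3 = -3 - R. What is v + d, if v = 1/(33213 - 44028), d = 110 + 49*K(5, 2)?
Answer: -1989961/10815 ≈ -184.00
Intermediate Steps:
K(M, R) = -4 - R (K(M, R) = -1 + (-3 - R) = -4 - R)
d = -184 (d = 110 + 49*(-4 - 1*2) = 110 + 49*(-4 - 2) = 110 + 49*(-6) = 110 - 294 = -184)
v = -1/10815 (v = 1/(-10815) = -1/10815 ≈ -9.2464e-5)
v + d = -1/10815 - 184 = -1989961/10815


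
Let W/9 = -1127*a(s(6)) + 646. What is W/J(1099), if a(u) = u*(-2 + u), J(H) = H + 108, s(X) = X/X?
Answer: 15957/1207 ≈ 13.220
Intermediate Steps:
s(X) = 1
J(H) = 108 + H
W = 15957 (W = 9*(-1127*(-2 + 1) + 646) = 9*(-1127*(-1) + 646) = 9*(1127 + 646) = 9*1773 = 15957)
W/J(1099) = 15957/(108 + 1099) = 15957/1207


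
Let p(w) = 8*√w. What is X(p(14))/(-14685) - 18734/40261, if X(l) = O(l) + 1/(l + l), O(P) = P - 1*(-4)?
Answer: -14487886/31117515 - 163*√14/299040 ≈ -0.46763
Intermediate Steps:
O(P) = 4 + P (O(P) = P + 4 = 4 + P)
X(l) = 4 + l + 1/(2*l) (X(l) = (4 + l) + 1/(l + l) = (4 + l) + 1/(2*l) = 4 + l + 1/(2*l))
X(p(14))/(-14685) - 18734/40261 = (4 + 8*√14 + 1/(2*((8*√14))))/(-14685) - 18734/40261 = (4 + 8*√14 + (√14/112)/2)*(-1/14685) - 18734*1/40261 = (4 + 8*√14 + √14/224)*(-1/14685) - 986/2119 = (4 + 1793*√14/224)*(-1/14685) - 986/2119 = (-4/14685 - 163*√14/299040) - 986/2119 = -14487886/31117515 - 163*√14/299040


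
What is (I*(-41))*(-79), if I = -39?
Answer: -126321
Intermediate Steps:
(I*(-41))*(-79) = -39*(-41)*(-79) = 1599*(-79) = -126321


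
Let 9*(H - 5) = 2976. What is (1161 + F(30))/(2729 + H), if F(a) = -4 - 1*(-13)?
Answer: 1755/4597 ≈ 0.38177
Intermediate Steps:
H = 1007/3 (H = 5 + (⅑)*2976 = 5 + 992/3 = 1007/3 ≈ 335.67)
F(a) = 9 (F(a) = -4 + 13 = 9)
(1161 + F(30))/(2729 + H) = (1161 + 9)/(2729 + 1007/3) = 1170/(9194/3) = 1170*(3/9194) = 1755/4597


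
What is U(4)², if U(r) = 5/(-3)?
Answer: 25/9 ≈ 2.7778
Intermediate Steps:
U(r) = -5/3 (U(r) = 5*(-⅓) = -5/3)
U(4)² = (-5/3)² = 25/9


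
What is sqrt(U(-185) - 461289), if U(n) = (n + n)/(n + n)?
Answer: 46*I*sqrt(218) ≈ 679.18*I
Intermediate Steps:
U(n) = 1 (U(n) = (2*n)/((2*n)) = (2*n)*(1/(2*n)) = 1)
sqrt(U(-185) - 461289) = sqrt(1 - 461289) = sqrt(-461288) = 46*I*sqrt(218)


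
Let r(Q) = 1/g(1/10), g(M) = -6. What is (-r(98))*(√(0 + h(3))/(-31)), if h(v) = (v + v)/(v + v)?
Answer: -1/186 ≈ -0.0053763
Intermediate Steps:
h(v) = 1 (h(v) = (2*v)/((2*v)) = (2*v)*(1/(2*v)) = 1)
r(Q) = -⅙ (r(Q) = 1/(-6) = -⅙)
(-r(98))*(√(0 + h(3))/(-31)) = (-1*(-⅙))*(√(0 + 1)/(-31)) = (√1*(-1/31))/6 = (1*(-1/31))/6 = (⅙)*(-1/31) = -1/186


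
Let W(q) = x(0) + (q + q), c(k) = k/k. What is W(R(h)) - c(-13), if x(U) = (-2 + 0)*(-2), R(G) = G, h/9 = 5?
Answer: 93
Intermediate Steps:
c(k) = 1
h = 45 (h = 9*5 = 45)
x(U) = 4 (x(U) = -2*(-2) = 4)
W(q) = 4 + 2*q (W(q) = 4 + (q + q) = 4 + 2*q)
W(R(h)) - c(-13) = (4 + 2*45) - 1*1 = (4 + 90) - 1 = 94 - 1 = 93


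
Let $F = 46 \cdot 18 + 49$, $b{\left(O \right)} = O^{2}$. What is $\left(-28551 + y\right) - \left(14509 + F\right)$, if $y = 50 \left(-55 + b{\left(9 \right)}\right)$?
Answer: $-42637$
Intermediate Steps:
$F = 877$ ($F = 828 + 49 = 877$)
$y = 1300$ ($y = 50 \left(-55 + 9^{2}\right) = 50 \left(-55 + 81\right) = 50 \cdot 26 = 1300$)
$\left(-28551 + y\right) - \left(14509 + F\right) = \left(-28551 + 1300\right) - 15386 = -27251 - 15386 = -42637$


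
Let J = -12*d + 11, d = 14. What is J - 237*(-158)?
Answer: 37289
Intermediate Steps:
J = -157 (J = -12*14 + 11 = -168 + 11 = -157)
J - 237*(-158) = -157 - 237*(-158) = -157 + 37446 = 37289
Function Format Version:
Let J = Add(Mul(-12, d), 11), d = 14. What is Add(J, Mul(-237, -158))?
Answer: 37289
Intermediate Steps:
J = -157 (J = Add(Mul(-12, 14), 11) = Add(-168, 11) = -157)
Add(J, Mul(-237, -158)) = Add(-157, Mul(-237, -158)) = Add(-157, 37446) = 37289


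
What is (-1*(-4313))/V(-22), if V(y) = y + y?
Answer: -4313/44 ≈ -98.023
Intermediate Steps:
V(y) = 2*y
(-1*(-4313))/V(-22) = (-1*(-4313))/((2*(-22))) = 4313/(-44) = 4313*(-1/44) = -4313/44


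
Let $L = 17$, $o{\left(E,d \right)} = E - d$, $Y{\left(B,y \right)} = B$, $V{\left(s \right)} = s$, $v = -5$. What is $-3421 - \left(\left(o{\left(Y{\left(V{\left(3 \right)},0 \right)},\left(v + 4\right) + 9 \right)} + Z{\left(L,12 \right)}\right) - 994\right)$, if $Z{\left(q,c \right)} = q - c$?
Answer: $-2427$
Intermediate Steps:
$-3421 - \left(\left(o{\left(Y{\left(V{\left(3 \right)},0 \right)},\left(v + 4\right) + 9 \right)} + Z{\left(L,12 \right)}\right) - 994\right) = -3421 - \left(\left(\left(3 - \left(\left(-5 + 4\right) + 9\right)\right) + \left(17 - 12\right)\right) - 994\right) = -3421 - \left(\left(\left(3 - \left(-1 + 9\right)\right) + \left(17 - 12\right)\right) - 994\right) = -3421 - \left(\left(\left(3 - 8\right) + 5\right) - 994\right) = -3421 - \left(\left(-5 + 5\right) - 994\right) = -3421 - \left(0 - 994\right) = -3421 - -994 = -3421 + 994 = -2427$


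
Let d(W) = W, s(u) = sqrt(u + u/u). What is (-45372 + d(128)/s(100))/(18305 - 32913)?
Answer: 11343/3652 - 8*sqrt(101)/92213 ≈ 3.1051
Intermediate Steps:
s(u) = sqrt(1 + u) (s(u) = sqrt(u + 1) = sqrt(1 + u))
(-45372 + d(128)/s(100))/(18305 - 32913) = (-45372 + 128/(sqrt(1 + 100)))/(18305 - 32913) = (-45372 + 128/(sqrt(101)))/(-14608) = (-45372 + 128*(sqrt(101)/101))*(-1/14608) = (-45372 + 128*sqrt(101)/101)*(-1/14608) = 11343/3652 - 8*sqrt(101)/92213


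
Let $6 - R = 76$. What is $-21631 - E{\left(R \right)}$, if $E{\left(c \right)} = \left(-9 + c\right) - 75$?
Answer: $-21477$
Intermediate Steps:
$R = -70$ ($R = 6 - 76 = -70$)
$E{\left(c \right)} = -84 + c$
$-21631 - E{\left(R \right)} = -21631 - \left(-84 - 70\right) = -21631 - -154 = -21631 + 154 = -21477$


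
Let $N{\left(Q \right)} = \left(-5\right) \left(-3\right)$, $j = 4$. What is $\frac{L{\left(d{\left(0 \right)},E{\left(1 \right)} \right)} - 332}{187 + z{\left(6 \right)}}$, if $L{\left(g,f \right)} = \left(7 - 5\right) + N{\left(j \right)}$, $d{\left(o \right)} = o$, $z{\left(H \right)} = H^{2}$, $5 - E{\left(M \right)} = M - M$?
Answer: $- \frac{315}{223} \approx -1.4126$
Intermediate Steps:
$E{\left(M \right)} = 5$ ($E{\left(M \right)} = 5 - \left(M - M\right) = 5 - 0 = 5 + 0 = 5$)
$N{\left(Q \right)} = 15$
$L{\left(g,f \right)} = 17$ ($L{\left(g,f \right)} = \left(7 - 5\right) + 15 = 2 + 15 = 17$)
$\frac{L{\left(d{\left(0 \right)},E{\left(1 \right)} \right)} - 332}{187 + z{\left(6 \right)}} = \frac{17 - 332}{187 + 6^{2}} = - \frac{315}{187 + 36} = - \frac{315}{223}$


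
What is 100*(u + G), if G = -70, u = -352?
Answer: -42200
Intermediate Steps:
100*(u + G) = 100*(-352 - 70) = 100*(-422) = -42200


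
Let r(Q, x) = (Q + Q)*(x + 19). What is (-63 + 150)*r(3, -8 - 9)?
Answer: 1044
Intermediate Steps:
r(Q, x) = 2*Q*(19 + x) (r(Q, x) = (2*Q)*(19 + x) = 2*Q*(19 + x))
(-63 + 150)*r(3, -8 - 9) = (-63 + 150)*(2*3*(19 + (-8 - 9))) = 87*(2*3*(19 - 17)) = 87*(2*3*2) = 87*12 = 1044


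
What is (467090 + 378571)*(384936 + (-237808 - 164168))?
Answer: -14410063440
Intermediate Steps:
(467090 + 378571)*(384936 + (-237808 - 164168)) = 845661*(384936 - 401976) = 845661*(-17040) = -14410063440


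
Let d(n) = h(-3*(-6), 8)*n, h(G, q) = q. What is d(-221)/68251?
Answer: -1768/68251 ≈ -0.025904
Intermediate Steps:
d(n) = 8*n
d(-221)/68251 = (8*(-221))/68251 = -1768*1/68251 = -1768/68251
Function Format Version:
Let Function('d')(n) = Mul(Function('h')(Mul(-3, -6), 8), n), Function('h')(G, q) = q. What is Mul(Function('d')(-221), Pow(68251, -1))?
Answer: Rational(-1768, 68251) ≈ -0.025904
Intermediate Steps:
Function('d')(n) = Mul(8, n)
Mul(Function('d')(-221), Pow(68251, -1)) = Mul(Mul(8, -221), Pow(68251, -1)) = Mul(-1768, Rational(1, 68251)) = Rational(-1768, 68251)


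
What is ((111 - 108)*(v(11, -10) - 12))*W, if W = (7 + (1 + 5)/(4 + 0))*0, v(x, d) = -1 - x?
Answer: 0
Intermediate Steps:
W = 0 (W = (7 + 6/4)*0 = (7 + 6*(¼))*0 = (7 + 3/2)*0 = (17/2)*0 = 0)
((111 - 108)*(v(11, -10) - 12))*W = ((111 - 108)*((-1 - 1*11) - 12))*0 = (3*((-1 - 11) - 12))*0 = (3*(-12 - 12))*0 = (3*(-24))*0 = -72*0 = 0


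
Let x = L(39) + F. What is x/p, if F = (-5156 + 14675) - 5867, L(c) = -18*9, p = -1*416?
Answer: -1745/208 ≈ -8.3894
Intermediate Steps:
p = -416
L(c) = -162
F = 3652 (F = 9519 - 5867 = 3652)
x = 3490 (x = -162 + 3652 = 3490)
x/p = 3490/(-416) = 3490*(-1/416) = -1745/208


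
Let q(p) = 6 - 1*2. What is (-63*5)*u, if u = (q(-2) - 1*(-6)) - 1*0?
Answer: -3150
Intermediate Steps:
q(p) = 4 (q(p) = 6 - 2 = 4)
u = 10 (u = (4 - 1*(-6)) - 1*0 = (4 + 6) + 0 = 10 + 0 = 10)
(-63*5)*u = -63*5*10 = -315*10 = -3150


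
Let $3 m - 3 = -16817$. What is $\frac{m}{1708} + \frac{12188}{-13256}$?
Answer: $- \frac{1273829}{303231} \approx -4.2009$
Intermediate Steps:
$m = - \frac{16814}{3}$ ($m = 1 + \frac{1}{3} \left(-16817\right) = 1 - \frac{16817}{3} = - \frac{16814}{3} \approx -5604.7$)
$\frac{m}{1708} + \frac{12188}{-13256} = - \frac{16814}{3 \cdot 1708} + \frac{12188}{-13256} = \left(- \frac{16814}{3}\right) \frac{1}{1708} + 12188 \left(- \frac{1}{13256}\right) = - \frac{1201}{366} - \frac{3047}{3314} = - \frac{1273829}{303231}$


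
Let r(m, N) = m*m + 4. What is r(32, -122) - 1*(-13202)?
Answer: 14230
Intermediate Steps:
r(m, N) = 4 + m² (r(m, N) = m² + 4 = 4 + m²)
r(32, -122) - 1*(-13202) = (4 + 32²) - 1*(-13202) = (4 + 1024) + 13202 = 1028 + 13202 = 14230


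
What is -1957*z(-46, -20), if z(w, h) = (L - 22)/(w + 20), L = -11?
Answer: -64581/26 ≈ -2483.9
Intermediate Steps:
z(w, h) = -33/(20 + w) (z(w, h) = (-11 - 22)/(w + 20) = -33/(20 + w))
-1957*z(-46, -20) = -(-64581)/(20 - 46) = -(-64581)/(-26) = -(-64581)*(-1)/26 = -1957*33/26 = -64581/26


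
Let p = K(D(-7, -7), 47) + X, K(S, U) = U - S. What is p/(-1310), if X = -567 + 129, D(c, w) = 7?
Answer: 199/655 ≈ 0.30382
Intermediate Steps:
X = -438
p = -398 (p = (47 - 1*7) - 438 = (47 - 7) - 438 = 40 - 438 = -398)
p/(-1310) = -398/(-1310) = -398*(-1/1310) = 199/655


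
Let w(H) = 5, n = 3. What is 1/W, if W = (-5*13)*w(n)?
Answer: -1/325 ≈ -0.0030769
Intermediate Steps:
W = -325 (W = -5*13*5 = -65*5 = -325)
1/W = 1/(-325) = -1/325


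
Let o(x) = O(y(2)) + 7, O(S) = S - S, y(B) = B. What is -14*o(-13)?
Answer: -98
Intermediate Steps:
O(S) = 0
o(x) = 7 (o(x) = 0 + 7 = 7)
-14*o(-13) = -14*7 = -98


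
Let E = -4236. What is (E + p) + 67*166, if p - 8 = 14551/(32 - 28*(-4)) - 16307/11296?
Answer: 710997859/101664 ≈ 6993.6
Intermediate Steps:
p = 10939555/101664 (p = 8 + (14551/(32 - 28*(-4)) - 16307/11296) = 8 + (14551/(32 + 112) - 16307*1/11296) = 8 + (14551/144 - 16307/11296) = 8 + 10126243/101664 = 10939555/101664 ≈ 107.60)
(E + p) + 67*166 = (-4236 + 10939555/101664) + 67*166 = -419709149/101664 + 11122 = 710997859/101664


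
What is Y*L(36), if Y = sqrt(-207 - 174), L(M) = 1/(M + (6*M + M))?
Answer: I*sqrt(381)/288 ≈ 0.067775*I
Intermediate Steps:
L(M) = 1/(8*M) (L(M) = 1/(M + 7*M) = 1/(8*M))
Y = I*sqrt(381) (Y = sqrt(-381) = I*sqrt(381) ≈ 19.519*I)
Y*L(36) = (I*sqrt(381))*((1/8)/36) = (I*sqrt(381))*((1/8)*(1/36)) = (I*sqrt(381))*(1/288) = I*sqrt(381)/288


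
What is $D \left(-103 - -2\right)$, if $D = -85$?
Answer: $8585$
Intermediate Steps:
$D \left(-103 - -2\right) = - 85 \left(-103 - -2\right) = - 85 \left(-103 + \left(-13 + 15\right)\right) = - 85 \left(-103 + 2\right) = \left(-85\right) \left(-101\right) = 8585$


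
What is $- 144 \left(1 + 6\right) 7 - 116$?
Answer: $-7172$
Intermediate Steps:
$- 144 \left(1 + 6\right) 7 - 116 = - 144 \cdot 7 \cdot 7 - 116 = \left(-144\right) 49 - 116 = -7056 - 116 = -7172$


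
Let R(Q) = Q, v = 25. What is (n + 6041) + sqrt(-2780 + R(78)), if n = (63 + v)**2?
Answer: 13785 + I*sqrt(2702) ≈ 13785.0 + 51.981*I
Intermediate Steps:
n = 7744 (n = (63 + 25)**2 = 88**2 = 7744)
(n + 6041) + sqrt(-2780 + R(78)) = (7744 + 6041) + sqrt(-2780 + 78) = 13785 + sqrt(-2702) = 13785 + I*sqrt(2702)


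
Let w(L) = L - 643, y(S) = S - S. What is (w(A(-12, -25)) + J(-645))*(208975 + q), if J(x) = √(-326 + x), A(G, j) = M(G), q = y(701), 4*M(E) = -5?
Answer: -538528575/4 + 208975*I*√971 ≈ -1.3463e+8 + 6.5118e+6*I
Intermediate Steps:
M(E) = -5/4 (M(E) = (¼)*(-5) = -5/4)
y(S) = 0
q = 0
A(G, j) = -5/4
w(L) = -643 + L
(w(A(-12, -25)) + J(-645))*(208975 + q) = ((-643 - 5/4) + √(-326 - 645))*(208975 + 0) = (-2577/4 + √(-971))*208975 = (-2577/4 + I*√971)*208975 = -538528575/4 + 208975*I*√971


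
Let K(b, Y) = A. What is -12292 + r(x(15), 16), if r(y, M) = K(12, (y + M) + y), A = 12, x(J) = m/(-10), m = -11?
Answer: -12280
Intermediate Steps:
x(J) = 11/10 (x(J) = -11/(-10) = -11*(-1/10) = 11/10)
K(b, Y) = 12
r(y, M) = 12
-12292 + r(x(15), 16) = -12292 + 12 = -12280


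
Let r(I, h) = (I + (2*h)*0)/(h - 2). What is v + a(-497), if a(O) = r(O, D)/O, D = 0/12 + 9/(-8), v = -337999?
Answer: -8449983/25 ≈ -3.3800e+5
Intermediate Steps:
D = -9/8 (D = 0*(1/12) + 9*(-1/8) = 0 - 9/8 = -9/8 ≈ -1.1250)
r(I, h) = I/(-2 + h) (r(I, h) = (I + 0)/(-2 + h) = I/(-2 + h))
a(O) = -8/25 (a(O) = (O/(-2 - 9/8))/O = (O/(-25/8))/O = (O*(-8/25))/O = (-8*O/25)/O = -8/25)
v + a(-497) = -337999 - 8/25 = -8449983/25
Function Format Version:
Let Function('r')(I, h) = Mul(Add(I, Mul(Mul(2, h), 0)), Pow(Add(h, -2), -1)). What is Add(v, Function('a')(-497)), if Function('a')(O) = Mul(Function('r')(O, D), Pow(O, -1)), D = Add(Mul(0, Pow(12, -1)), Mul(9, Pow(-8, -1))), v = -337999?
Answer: Rational(-8449983, 25) ≈ -3.3800e+5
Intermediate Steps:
D = Rational(-9, 8) (D = Add(Mul(0, Rational(1, 12)), Mul(9, Rational(-1, 8))) = Add(0, Rational(-9, 8)) = Rational(-9, 8) ≈ -1.1250)
Function('r')(I, h) = Mul(I, Pow(Add(-2, h), -1)) (Function('r')(I, h) = Mul(Add(I, 0), Pow(Add(-2, h), -1)) = Mul(I, Pow(Add(-2, h), -1)))
Function('a')(O) = Rational(-8, 25) (Function('a')(O) = Mul(Mul(O, Pow(Add(-2, Rational(-9, 8)), -1)), Pow(O, -1)) = Mul(Mul(O, Pow(Rational(-25, 8), -1)), Pow(O, -1)) = Mul(Mul(O, Rational(-8, 25)), Pow(O, -1)) = Mul(Mul(Rational(-8, 25), O), Pow(O, -1)) = Rational(-8, 25))
Add(v, Function('a')(-497)) = Add(-337999, Rational(-8, 25)) = Rational(-8449983, 25)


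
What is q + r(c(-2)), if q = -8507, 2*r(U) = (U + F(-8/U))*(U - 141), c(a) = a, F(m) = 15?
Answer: -18873/2 ≈ -9436.5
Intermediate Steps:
r(U) = (-141 + U)*(15 + U)/2 (r(U) = ((U + 15)*(U - 141))/2 = ((15 + U)*(-141 + U))/2 = ((-141 + U)*(15 + U))/2 = (-141 + U)*(15 + U)/2)
q + r(c(-2)) = -8507 + (-2115/2 + (½)*(-2)² - 63*(-2)) = -8507 + (-2115/2 + (½)*4 + 126) = -8507 + (-2115/2 + 2 + 126) = -8507 - 1859/2 = -18873/2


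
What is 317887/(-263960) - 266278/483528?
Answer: -27999250777/15954006360 ≈ -1.7550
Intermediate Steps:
317887/(-263960) - 266278/483528 = 317887*(-1/263960) - 266278*1/483528 = -317887/263960 - 133139/241764 = -27999250777/15954006360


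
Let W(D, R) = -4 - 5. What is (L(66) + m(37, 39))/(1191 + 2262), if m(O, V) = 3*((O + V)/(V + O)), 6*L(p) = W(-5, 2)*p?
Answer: -32/1151 ≈ -0.027802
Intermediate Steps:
W(D, R) = -9
L(p) = -3*p/2 (L(p) = (-9*p)/6 = -3*p/2)
m(O, V) = 3 (m(O, V) = 3*((O + V)/(O + V)) = 3*1 = 3)
(L(66) + m(37, 39))/(1191 + 2262) = (-3/2*66 + 3)/(1191 + 2262) = (-99 + 3)/3453 = -96*1/3453 = -32/1151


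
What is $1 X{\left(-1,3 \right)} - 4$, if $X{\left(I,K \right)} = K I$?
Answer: $-7$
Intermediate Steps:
$X{\left(I,K \right)} = I K$
$1 X{\left(-1,3 \right)} - 4 = 1 \left(\left(-1\right) 3\right) - 4 = 1 \left(-3\right) - 4 = -3 - 4 = -7$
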